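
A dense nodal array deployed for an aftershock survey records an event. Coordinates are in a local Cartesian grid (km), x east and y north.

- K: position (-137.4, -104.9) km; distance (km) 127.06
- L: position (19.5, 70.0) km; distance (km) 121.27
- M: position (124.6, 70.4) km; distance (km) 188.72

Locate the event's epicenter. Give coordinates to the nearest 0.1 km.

(-27.0, -42.0)

Circle about each station: (x + 137.4)² + (y + 104.9)² = 127.06²; (x − 19.5)² + (y − 70.0)² = 121.27²; (x − 124.6)² + (y − 70.4)² = 188.72².
Subtracting pairs of circle equations eliminates x²+y² and gives linear equations (the radical axes):
313.8 x + 349.8 y = -23164.69
524.0 x + 350.6 y = -28872.44
Solving the 2×2 system: x ≈ -27.0, y ≈ -42.0 km.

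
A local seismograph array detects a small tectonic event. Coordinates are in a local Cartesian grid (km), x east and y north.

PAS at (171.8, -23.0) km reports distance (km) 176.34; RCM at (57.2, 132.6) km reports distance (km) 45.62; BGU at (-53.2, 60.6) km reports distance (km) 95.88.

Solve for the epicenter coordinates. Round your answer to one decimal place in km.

Circle about each station: (x − 171.8)² + (y + 23.0)² = 176.34²; (x − 57.2)² + (y − 132.6)² = 45.62²; (x + 53.2)² + (y − 60.6)² = 95.88².
Subtracting the PAS equation from the RCM and BGU equations removes the quadratic terms:
-229.2 x + 311.2 y = 19824.97
-450.0 x + 167.2 y = -1638.82
Solving the 2×2 system: x ≈ 37.6, y ≈ 91.4 km.

x ≈ 37.6 km, y ≈ 91.4 km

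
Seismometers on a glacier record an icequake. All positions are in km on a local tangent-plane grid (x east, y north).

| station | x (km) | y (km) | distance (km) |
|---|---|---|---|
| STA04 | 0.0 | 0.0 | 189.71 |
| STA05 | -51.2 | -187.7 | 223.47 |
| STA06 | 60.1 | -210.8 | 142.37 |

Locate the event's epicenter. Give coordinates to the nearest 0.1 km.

Circle about each station: x² + y² = 189.71²; (x + 51.2)² + (y + 187.7)² = 223.47²; (x − 60.1)² + (y + 210.8)² = 142.37².
Subtracting the STA04 equation from the STA05 and STA06 equations removes the quadratic terms:
-102.4 x − 375.4 y = 23903.77
120.2 x − 421.6 y = 63769.32
Solving the 2×2 system: x ≈ 157.0, y ≈ -106.5 km.

(157.0, -106.5)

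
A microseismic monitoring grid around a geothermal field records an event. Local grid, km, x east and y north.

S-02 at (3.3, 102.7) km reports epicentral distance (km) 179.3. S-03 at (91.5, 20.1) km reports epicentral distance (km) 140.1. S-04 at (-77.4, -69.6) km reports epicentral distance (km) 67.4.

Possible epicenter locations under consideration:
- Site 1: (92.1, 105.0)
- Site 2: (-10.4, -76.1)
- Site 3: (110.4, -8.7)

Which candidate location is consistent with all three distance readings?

For each candidate, compare |candidate − station| to the reported distance:
Site 1: residuals S-02 90.5, S-03 55.2, S-04 175.9 → max 175.9 km
Site 2: residuals S-02 0.0, S-03 0.0, S-04 0.1 → max 0.1 km
Site 3: residuals S-02 24.8, S-03 105.7, S-04 130.0 → max 130.0 km
Only Site 2 has all residuals ≈ 0.

Site 2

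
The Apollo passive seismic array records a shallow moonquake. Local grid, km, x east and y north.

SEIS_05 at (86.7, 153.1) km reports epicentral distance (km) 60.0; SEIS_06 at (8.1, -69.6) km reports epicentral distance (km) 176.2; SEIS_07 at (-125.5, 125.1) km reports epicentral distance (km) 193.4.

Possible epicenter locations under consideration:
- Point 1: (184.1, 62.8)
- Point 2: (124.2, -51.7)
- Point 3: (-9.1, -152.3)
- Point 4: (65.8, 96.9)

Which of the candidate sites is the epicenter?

For each candidate, compare |candidate − station| to the reported distance:
Point 1: residuals SEIS_05 72.8, SEIS_06 44.0, SEIS_07 122.4 → max 122.4 km
Point 2: residuals SEIS_05 148.2, SEIS_06 58.7, SEIS_07 112.6 → max 148.2 km
Point 3: residuals SEIS_05 260.1, SEIS_06 91.7, SEIS_07 107.4 → max 260.1 km
Point 4: residuals SEIS_05 0.0, SEIS_06 0.0, SEIS_07 0.0 → max 0.0 km
Only Point 4 has all residuals ≈ 0.

Point 4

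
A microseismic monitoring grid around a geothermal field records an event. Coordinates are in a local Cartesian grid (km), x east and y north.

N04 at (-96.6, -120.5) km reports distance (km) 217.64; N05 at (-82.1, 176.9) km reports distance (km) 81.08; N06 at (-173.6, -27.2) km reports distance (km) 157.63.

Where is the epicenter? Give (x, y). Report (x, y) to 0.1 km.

Circle about each station: (x + 96.6)² + (y + 120.5)² = 217.64²; (x + 82.1)² + (y − 176.9)² = 81.08²; (x + 173.6)² + (y + 27.2)² = 157.63².
Subtracting the N04 equation from the N05 and N06 equations removes the quadratic terms:
29.0 x + 594.8 y = 54975.41
-154.0 x + 186.6 y = 29544.94
Solving the 2×2 system: x ≈ -75.4, y ≈ 96.1 km.

(-75.4, 96.1)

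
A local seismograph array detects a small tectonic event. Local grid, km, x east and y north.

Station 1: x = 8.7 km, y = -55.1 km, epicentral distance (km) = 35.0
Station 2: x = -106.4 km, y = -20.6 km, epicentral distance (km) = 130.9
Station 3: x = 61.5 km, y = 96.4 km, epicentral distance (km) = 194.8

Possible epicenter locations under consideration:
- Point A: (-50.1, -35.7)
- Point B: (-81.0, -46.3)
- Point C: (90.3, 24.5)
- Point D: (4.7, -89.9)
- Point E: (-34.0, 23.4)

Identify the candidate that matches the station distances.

Point D

For each candidate, compare |candidate − station| to the reported distance:
Point A: residuals Station 1 26.9, Station 2 72.6, Station 3 21.9 → max 72.6 km
Point B: residuals Station 1 55.1, Station 2 94.8, Station 3 6.9 → max 94.8 km
Point C: residuals Station 1 79.0, Station 2 70.9, Station 3 117.3 → max 117.3 km
Point D: residuals Station 1 0.0, Station 2 0.0, Station 3 0.0 → max 0.0 km
Point E: residuals Station 1 54.4, Station 2 46.2, Station 3 74.6 → max 74.6 km
Only Point D has all residuals ≈ 0.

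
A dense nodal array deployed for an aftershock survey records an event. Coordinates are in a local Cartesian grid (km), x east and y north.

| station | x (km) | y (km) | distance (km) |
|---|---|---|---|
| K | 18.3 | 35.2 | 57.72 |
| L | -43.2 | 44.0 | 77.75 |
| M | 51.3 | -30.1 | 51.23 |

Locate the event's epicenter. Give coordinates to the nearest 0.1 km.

1.1 km east, -19.9 km north

Circle about each station: (x − 18.3)² + (y − 35.2)² = 57.72²; (x + 43.2)² + (y − 44.0)² = 77.75²; (x − 51.3)² + (y + 30.1)² = 51.23².
Subtracting pairs of circle equations eliminates x²+y² and gives linear equations (the radical axes):
-123.0 x + 17.6 y = -485.15
66.0 x − 130.6 y = 2670.86
Solving the 2×2 system: x ≈ 1.1, y ≈ -19.9 km.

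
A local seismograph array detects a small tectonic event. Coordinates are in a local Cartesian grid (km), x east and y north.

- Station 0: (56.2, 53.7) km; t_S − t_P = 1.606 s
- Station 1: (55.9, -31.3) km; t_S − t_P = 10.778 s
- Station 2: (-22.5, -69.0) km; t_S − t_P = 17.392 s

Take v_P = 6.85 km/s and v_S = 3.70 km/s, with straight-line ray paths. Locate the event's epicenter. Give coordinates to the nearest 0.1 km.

(43.3, 54.5)

Distance from S−P lag: d = Δt · v_P v_S / (v_P − v_S) = Δt · (6.85·3.70)/(6.85−3.70) ≈ 8.0460·Δt.
So d_Station 0 = 12.92, d_Station 1 = 86.72, d_Station 2 = 139.94 km.
Circle about each station: (x − 56.2)² + (y − 53.7)² = 12.92²; (x − 55.9)² + (y + 31.3)² = 86.72²; (x + 22.5)² + (y + 69.0)² = 139.94².
Subtracting pairs of circle equations eliminates x²+y² and gives linear equations (the radical axes):
-0.6 x − 170.0 y = -9291.06
-157.4 x − 245.4 y = -20191.16
Solving the 2×2 system: x ≈ 43.3, y ≈ 54.5 km.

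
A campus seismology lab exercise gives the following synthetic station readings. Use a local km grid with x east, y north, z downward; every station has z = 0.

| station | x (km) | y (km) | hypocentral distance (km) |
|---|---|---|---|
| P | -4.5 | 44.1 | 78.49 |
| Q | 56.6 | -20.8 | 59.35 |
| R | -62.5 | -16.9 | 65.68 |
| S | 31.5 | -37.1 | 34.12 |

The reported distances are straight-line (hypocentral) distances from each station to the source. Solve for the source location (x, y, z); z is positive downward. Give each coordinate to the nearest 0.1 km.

(-0.1, -33.3, 12.3)

Each station gives a sphere (x−x_i)² + (y−y_i)² + z² = d_i² (stations at z=0).
Subtracting the P sphere from Q and R: z² cancels, leaving linear equations in x and y:
122.2 x − 129.8 y = 4309.40
-116.0 x − 122.0 y = 4073.62
Solving: x ≈ -0.100, y ≈ -33.295 km (keep extra digits for the depth step; rounded: -0.1, -33.3).
Then from the P sphere: z² = 78.49² − (x + 4.5)² − (y − 44.1)² with x = -0.100, y = -33.295, so z ≈ 12.302 ≈ 12.3 km.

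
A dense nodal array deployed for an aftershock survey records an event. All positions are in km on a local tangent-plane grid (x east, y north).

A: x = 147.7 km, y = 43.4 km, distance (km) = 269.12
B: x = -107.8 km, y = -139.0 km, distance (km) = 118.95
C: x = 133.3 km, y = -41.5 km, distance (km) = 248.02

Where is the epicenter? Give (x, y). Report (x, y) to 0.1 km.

(-113.8, -20.2)

Circle about each station: (x − 147.7)² + (y − 43.4)² = 269.12²; (x + 107.8)² + (y + 139.0)² = 118.95²; (x − 133.3)² + (y + 41.5)² = 248.02².
Subtracting pairs of circle equations eliminates x²+y² and gives linear equations (the radical axes):
-511.0 x − 364.8 y = 65519.46
-28.8 x − 169.8 y = 6703.94
Solving the 2×2 system: x ≈ -113.8, y ≈ -20.2 km.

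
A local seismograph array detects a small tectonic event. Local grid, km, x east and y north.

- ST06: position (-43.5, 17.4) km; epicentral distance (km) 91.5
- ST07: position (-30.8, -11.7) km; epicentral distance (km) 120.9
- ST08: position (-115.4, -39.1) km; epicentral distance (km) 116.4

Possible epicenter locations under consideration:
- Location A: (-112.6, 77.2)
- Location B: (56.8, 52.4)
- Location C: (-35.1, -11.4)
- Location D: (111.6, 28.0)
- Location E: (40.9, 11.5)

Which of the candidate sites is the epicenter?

For each candidate, compare |candidate − station| to the reported distance:
Location A: residuals ST06 0.1, ST07 0.1, ST08 0.1 → max 0.1 km
Location B: residuals ST06 14.7, ST07 12.4, ST08 78.6 → max 78.6 km
Location C: residuals ST06 61.5, ST07 116.6, ST08 31.5 → max 116.6 km
Location D: residuals ST06 64.0, ST07 26.9, ST08 120.3 → max 120.3 km
Location E: residuals ST06 6.9, ST07 45.5, ST08 47.9 → max 47.9 km
Only Location A has all residuals ≈ 0.

Location A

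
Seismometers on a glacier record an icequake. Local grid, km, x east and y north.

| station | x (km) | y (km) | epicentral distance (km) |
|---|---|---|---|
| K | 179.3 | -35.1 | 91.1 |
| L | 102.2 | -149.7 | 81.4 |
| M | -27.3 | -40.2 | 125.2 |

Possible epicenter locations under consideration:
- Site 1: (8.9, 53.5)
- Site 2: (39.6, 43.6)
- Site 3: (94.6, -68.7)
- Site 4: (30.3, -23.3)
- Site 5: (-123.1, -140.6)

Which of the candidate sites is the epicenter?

For each candidate, compare |candidate − station| to the reported distance:
Site 1: residuals K 101.0, L 142.2, M 24.8 → max 142.2 km
Site 2: residuals K 69.2, L 121.8, M 18.0 → max 121.8 km
Site 3: residuals K 0.0, L 0.0, M 0.0 → max 0.0 km
Site 4: residuals K 58.4, L 64.0, M 65.2 → max 65.2 km
Site 5: residuals K 229.2, L 144.1, M 13.6 → max 229.2 km
Only Site 3 has all residuals ≈ 0.

Site 3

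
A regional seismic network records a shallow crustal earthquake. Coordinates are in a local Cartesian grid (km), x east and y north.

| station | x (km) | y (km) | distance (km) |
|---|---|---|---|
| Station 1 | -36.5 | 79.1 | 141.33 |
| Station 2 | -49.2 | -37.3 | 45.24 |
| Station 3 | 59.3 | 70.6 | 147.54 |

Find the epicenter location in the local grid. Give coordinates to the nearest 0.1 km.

Circle about each station: (x + 36.5)² + (y − 79.1)² = 141.33²; (x + 49.2)² + (y + 37.3)² = 45.24²; (x − 59.3)² + (y − 70.6)² = 147.54².
Subtracting pairs of circle equations eliminates x²+y² and gives linear equations (the radical axes):
-25.4 x − 232.8 y = 14150.38
191.6 x − 17.0 y = -882.09
Solving the 2×2 system: x ≈ -9.9, y ≈ -59.7 km.

-9.9 km east, -59.7 km north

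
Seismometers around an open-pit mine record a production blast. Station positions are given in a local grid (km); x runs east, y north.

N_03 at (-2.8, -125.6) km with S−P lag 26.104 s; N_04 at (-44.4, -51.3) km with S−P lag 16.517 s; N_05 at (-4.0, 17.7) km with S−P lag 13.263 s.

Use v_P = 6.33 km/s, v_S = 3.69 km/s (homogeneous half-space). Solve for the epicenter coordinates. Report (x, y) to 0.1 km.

Distance from S−P lag: d = Δt · v_P v_S / (v_P − v_S) = Δt · (6.33·3.69)/(6.33−3.69) ≈ 8.8476·Δt.
So d_N_03 = 230.96, d_N_04 = 146.14, d_N_05 = 117.35 km.
Circle about each station: (x + 2.8)² + (y + 125.6)² = 230.96²; (x + 44.4)² + (y + 51.3)² = 146.14²; (x + 4.0)² + (y − 17.7)² = 117.35².
Subtracting pairs of circle equations eliminates x²+y² and gives linear equations (the radical axes):
-83.2 x + 148.6 y = 20805.47
-2.4 x + 286.6 y = 24117.59
Solving the 2×2 system: x ≈ -101.3, y ≈ 83.3 km.
Check against N_03 (with the unrounded x, y): √((x + 2.8)²+(y + 125.6)²) = 230.95 ≈ 230.96 km. ✓

-101.3 km east, 83.3 km north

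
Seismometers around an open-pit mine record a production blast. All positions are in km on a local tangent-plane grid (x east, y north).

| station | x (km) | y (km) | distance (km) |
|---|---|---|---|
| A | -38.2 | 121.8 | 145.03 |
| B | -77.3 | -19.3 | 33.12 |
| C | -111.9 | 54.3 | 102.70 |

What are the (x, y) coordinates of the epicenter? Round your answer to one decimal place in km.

x ≈ -44.4 km, y ≈ -23.1 km

Circle about each station: (x + 38.2)² + (y − 121.8)² = 145.03²; (x + 77.3)² + (y + 19.3)² = 33.12²; (x + 111.9)² + (y − 54.3)² = 102.70².
Subtracting the A equation from the B and C equations removes the quadratic terms:
-78.2 x − 282.2 y = 9990.07
-147.4 x − 135.0 y = 9662.03
Solving the 2×2 system: x ≈ -44.4, y ≈ -23.1 km.
Check against A (with the unrounded x, y): √((x + 38.2)²+(y − 121.8)²) = 145.03 ≈ 145.03 km. ✓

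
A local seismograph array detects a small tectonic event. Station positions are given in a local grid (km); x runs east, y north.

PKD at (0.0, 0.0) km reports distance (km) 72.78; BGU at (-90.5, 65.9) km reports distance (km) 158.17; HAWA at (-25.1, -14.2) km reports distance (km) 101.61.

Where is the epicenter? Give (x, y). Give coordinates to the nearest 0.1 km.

64.4 km east, 33.9 km north

Circle about each station: x² + y² = 72.78²; (x + 90.5)² + (y − 65.9)² = 158.17²; (x + 25.1)² + (y + 14.2)² = 101.61².
Subtracting pairs of circle equations eliminates x²+y² and gives linear equations (the radical axes):
-181.0 x + 131.8 y = -7187.76
-50.2 x − 28.4 y = -4196.01
Solving the 2×2 system: x ≈ 64.4, y ≈ 33.9 km.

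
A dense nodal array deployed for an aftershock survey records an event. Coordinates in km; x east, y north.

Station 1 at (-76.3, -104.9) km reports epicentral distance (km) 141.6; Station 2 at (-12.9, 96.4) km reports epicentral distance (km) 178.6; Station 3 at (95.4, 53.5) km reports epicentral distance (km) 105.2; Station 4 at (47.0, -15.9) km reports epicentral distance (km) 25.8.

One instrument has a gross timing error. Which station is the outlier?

Solve using three stations at a time. Using Station 1, Station 3, Station 4 (subtract circle equations pairwise → linear system) gives (x, y) ≈ (50.4, -41.6).
Distances from that point to each station vs reported:
  Station 1: calculated 141.6 vs reported 141.6 → residual 0.0 km
  Station 2: calculated 151.9 vs reported 178.6 → residual 26.7 km
  Station 3: calculated 105.2 vs reported 105.2 → residual 0.0 km
  Station 4: calculated 26.0 vs reported 25.8 → residual 0.2 km
Station 1, Station 3, Station 4 are mutually consistent (residuals ≈ 0); Station 2 is off by 26.7 km.

Station 2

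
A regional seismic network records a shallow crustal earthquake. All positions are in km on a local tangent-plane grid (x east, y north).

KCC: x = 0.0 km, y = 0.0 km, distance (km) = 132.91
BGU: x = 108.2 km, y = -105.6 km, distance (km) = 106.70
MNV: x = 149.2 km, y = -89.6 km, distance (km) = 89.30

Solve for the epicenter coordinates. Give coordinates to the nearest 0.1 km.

Circle about each station: x² + y² = 132.91²; (x − 108.2)² + (y + 105.6)² = 106.70²; (x − 149.2)² + (y + 89.6)² = 89.30².
Subtracting pairs of circle equations eliminates x²+y² and gives linear equations (the radical axes):
216.4 x − 211.2 y = 29138.78
298.4 x − 179.2 y = 39979.38
Solving the 2×2 system: x ≈ 132.9, y ≈ -1.8 km.

132.9 km east, -1.8 km north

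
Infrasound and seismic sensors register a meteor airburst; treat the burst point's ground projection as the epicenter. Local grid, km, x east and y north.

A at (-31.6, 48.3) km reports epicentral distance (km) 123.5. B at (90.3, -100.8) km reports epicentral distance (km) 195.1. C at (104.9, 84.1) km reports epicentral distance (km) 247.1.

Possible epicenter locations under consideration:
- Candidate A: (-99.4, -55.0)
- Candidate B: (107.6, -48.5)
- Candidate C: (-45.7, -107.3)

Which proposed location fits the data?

Candidate A

For each candidate, compare |candidate − station| to the reported distance:
Candidate A: residuals A 0.1, B 0.1, C 0.1 → max 0.1 km
Candidate B: residuals A 46.0, B 140.0, C 114.5 → max 140.0 km
Candidate C: residuals A 32.7, B 58.9, C 3.6 → max 58.9 km
Only Candidate A has all residuals ≈ 0.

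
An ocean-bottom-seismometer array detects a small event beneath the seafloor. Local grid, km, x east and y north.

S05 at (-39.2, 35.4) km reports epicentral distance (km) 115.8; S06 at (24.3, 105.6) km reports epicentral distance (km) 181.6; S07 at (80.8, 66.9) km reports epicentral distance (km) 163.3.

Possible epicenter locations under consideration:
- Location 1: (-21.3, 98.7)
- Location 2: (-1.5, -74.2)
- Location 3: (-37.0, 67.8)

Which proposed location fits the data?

Location 2

For each candidate, compare |candidate − station| to the reported distance:
Location 1: residuals S05 50.0, S06 135.5, S07 56.4 → max 135.5 km
Location 2: residuals S05 0.1, S06 0.0, S07 0.0 → max 0.1 km
Location 3: residuals S05 83.3, S06 109.6, S07 45.5 → max 109.6 km
Only Location 2 has all residuals ≈ 0.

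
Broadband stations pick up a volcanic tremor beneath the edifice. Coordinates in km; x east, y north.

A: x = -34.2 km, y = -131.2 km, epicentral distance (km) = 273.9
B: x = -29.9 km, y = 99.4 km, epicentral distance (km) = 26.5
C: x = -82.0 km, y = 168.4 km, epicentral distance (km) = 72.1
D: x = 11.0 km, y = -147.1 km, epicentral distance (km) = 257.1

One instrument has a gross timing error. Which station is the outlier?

Solve using three stations at a time. Using B, C, D (subtract circle equations pairwise → linear system) gives (x, y) ≈ (-56.3, 101.0).
Distances from that point to each station vs reported:
  A: calculated 233.3 vs reported 273.9 → residual 40.6 km
  B: calculated 26.5 vs reported 26.5 → residual 0.0 km
  C: calculated 72.1 vs reported 72.1 → residual 0.0 km
  D: calculated 257.1 vs reported 257.1 → residual 0.0 km
B, C, D are mutually consistent (residuals ≈ 0); A is off by 40.6 km.

A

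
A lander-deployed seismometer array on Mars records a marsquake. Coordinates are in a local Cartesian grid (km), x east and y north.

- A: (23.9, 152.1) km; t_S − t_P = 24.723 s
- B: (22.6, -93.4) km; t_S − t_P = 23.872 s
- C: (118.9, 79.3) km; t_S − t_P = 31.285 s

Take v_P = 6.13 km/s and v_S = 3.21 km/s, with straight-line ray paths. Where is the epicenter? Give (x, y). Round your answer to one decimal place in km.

Distance from S−P lag: d = Δt · v_P v_S / (v_P − v_S) = Δt · (6.13·3.21)/(6.13−3.21) ≈ 6.7388·Δt.
So d_A = 166.60, d_B = 160.87, d_C = 210.82 km.
Circle about each station: (x − 23.9)² + (y − 152.1)² = 166.60²; (x − 22.6)² + (y + 93.4)² = 160.87²; (x − 118.9)² + (y − 79.3)² = 210.82².
Subtracting the A equation from the B and C equations removes the quadratic terms:
-2.6 x − 491.0 y = -12594.90
190.0 x − 145.6 y = -19969.43
Solving the 2×2 system: x ≈ -85.1, y ≈ 26.1 km.
Check against A (with the unrounded x, y): √((x − 23.9)²+(y − 152.1)²) = 166.60 ≈ 166.60 km. ✓

x ≈ -85.1 km, y ≈ 26.1 km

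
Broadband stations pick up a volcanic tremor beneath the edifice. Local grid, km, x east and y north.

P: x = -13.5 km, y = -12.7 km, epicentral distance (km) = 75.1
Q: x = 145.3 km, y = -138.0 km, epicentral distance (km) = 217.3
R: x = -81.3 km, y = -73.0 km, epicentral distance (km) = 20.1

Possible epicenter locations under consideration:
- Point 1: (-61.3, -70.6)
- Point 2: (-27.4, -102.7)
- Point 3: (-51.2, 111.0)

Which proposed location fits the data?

For each candidate, compare |candidate − station| to the reported distance:
Point 1: residuals P 0.0, Q 0.0, R 0.0 → max 0.0 km
Point 2: residuals P 16.0, Q 41.0, R 41.4 → max 41.4 km
Point 3: residuals P 54.2, Q 99.9, R 166.3 → max 166.3 km
Only Point 1 has all residuals ≈ 0.

Point 1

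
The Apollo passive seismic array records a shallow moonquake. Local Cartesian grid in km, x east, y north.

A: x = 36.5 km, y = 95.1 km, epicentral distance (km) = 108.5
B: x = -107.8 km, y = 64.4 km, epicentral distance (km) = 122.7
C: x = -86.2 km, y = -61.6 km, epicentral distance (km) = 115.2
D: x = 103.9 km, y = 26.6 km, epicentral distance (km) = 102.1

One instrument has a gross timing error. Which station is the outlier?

A

Solve using three stations at a time. Using B, C, D (subtract circle equations pairwise → linear system) gives (x, y) ≈ (2.9, 11.4).
Distances from that point to each station vs reported:
  A: calculated 90.1 vs reported 108.5 → residual 18.4 km
  B: calculated 122.7 vs reported 122.7 → residual 0.0 km
  C: calculated 115.2 vs reported 115.2 → residual 0.0 km
  D: calculated 102.1 vs reported 102.1 → residual 0.0 km
B, C, D are mutually consistent (residuals ≈ 0); A is off by 18.4 km.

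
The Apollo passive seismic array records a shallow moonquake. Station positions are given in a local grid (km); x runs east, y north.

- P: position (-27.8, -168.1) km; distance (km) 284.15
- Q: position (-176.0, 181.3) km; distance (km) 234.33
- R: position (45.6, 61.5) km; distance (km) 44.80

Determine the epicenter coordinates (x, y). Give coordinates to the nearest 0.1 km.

(46.0, 106.3)

Circle about each station: (x + 27.8)² + (y + 168.1)² = 284.15²; (x + 176.0)² + (y − 181.3)² = 234.33²; (x − 45.6)² + (y − 61.5)² = 44.80².
Subtracting the P equation from the Q and R equations removes the quadratic terms:
-296.4 x + 698.8 y = 60645.91
146.8 x + 459.2 y = 55565.34
Solving the 2×2 system: x ≈ 46.0, y ≈ 106.3 km.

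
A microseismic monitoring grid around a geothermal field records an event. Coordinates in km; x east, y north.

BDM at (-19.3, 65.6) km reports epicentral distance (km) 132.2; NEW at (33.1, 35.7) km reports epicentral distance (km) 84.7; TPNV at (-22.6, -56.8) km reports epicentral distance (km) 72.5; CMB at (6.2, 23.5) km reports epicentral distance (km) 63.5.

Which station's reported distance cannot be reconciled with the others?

Solve using three stations at a time. Using BDM, NEW, TPNV (subtract circle equations pairwise → linear system) gives (x, y) ≈ (49.3, -47.4).
Distances from that point to each station vs reported:
  BDM: calculated 132.2 vs reported 132.2 → residual 0.0 km
  NEW: calculated 84.7 vs reported 84.7 → residual 0.0 km
  TPNV: calculated 72.5 vs reported 72.5 → residual 0.0 km
  CMB: calculated 83.0 vs reported 63.5 → residual 19.5 km
BDM, NEW, TPNV are mutually consistent (residuals ≈ 0); CMB is off by 19.5 km.

CMB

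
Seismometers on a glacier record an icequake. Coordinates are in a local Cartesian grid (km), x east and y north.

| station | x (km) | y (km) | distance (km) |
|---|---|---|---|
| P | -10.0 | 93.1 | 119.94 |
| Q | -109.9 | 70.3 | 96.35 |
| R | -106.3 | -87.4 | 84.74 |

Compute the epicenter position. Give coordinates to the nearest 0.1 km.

-63.6 km east, -14.2 km north

Circle about each station: (x + 10.0)² + (y − 93.1)² = 119.94²; (x + 109.9)² + (y − 70.3)² = 96.35²; (x + 106.3)² + (y + 87.4)² = 84.74².
Subtracting the P equation from the Q and R equations removes the quadratic terms:
-199.8 x − 45.6 y = 13354.77
-192.6 x − 361.0 y = 17375.58
Solving the 2×2 system: x ≈ -63.6, y ≈ -14.2 km.
Check against P (with the unrounded x, y): √((x + 10.0)²+(y − 93.1)²) = 119.94 ≈ 119.94 km. ✓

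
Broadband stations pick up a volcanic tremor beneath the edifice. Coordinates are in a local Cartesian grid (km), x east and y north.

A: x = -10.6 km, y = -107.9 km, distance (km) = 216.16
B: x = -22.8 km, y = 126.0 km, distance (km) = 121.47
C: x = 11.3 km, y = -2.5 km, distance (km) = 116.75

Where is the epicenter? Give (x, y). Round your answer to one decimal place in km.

x ≈ 90.8 km, y ≈ 83.0 km

Circle about each station: (x + 10.6)² + (y + 107.9)² = 216.16²; (x + 22.8)² + (y − 126.0)² = 121.47²; (x − 11.3)² + (y + 2.5)² = 116.75².
Subtracting the A equation from the B and C equations removes the quadratic terms:
-24.4 x + 467.8 y = 36611.25
43.8 x + 210.8 y = 21473.75
Solving the 2×2 system: x ≈ 90.8, y ≈ 83.0 km.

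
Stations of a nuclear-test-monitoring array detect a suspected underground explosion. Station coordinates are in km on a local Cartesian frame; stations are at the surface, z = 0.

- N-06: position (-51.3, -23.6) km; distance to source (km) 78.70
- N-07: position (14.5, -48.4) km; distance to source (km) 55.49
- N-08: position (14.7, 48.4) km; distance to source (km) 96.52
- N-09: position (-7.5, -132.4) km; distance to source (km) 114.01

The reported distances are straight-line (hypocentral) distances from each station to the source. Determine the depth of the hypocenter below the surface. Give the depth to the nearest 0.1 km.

Each station gives a sphere (x−x_i)² + (y−y_i)² + z² = d_i² (stations at z=0).
Subtracting the N-06 sphere from N-07 and N-08: z² cancels, leaving linear equations in x and y:
131.6 x − 49.6 y = 2478.71
132.0 x + 144.0 y = -3752.42
Solving: x ≈ 6.699, y ≈ -32.199 km (keep extra digits for the depth step; rounded: 6.7, -32.2).
Then from the N-06 sphere: z² = 78.70² − (x + 51.3)² − (y + 23.6)² with x = 6.699, y = -32.199, so z ≈ 52.496 ≈ 52.5 km.

depth ≈ 52.5 km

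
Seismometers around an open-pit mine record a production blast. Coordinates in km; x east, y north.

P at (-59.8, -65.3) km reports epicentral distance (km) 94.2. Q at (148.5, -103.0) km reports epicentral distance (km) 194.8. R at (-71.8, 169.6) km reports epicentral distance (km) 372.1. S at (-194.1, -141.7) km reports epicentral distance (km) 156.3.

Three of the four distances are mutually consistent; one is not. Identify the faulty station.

Solve using three stations at a time. Using P, Q, S (subtract circle equations pairwise → linear system) gives (x, y) ≈ (-38.6, -157.0).
Distances from that point to each station vs reported:
  P: calculated 94.1 vs reported 94.2 → residual 0.1 km
  Q: calculated 194.7 vs reported 194.8 → residual 0.1 km
  R: calculated 328.3 vs reported 372.1 → residual 43.8 km
  S: calculated 156.2 vs reported 156.3 → residual 0.1 km
P, Q, S are mutually consistent (residuals ≈ 0); R is off by 43.8 km.

R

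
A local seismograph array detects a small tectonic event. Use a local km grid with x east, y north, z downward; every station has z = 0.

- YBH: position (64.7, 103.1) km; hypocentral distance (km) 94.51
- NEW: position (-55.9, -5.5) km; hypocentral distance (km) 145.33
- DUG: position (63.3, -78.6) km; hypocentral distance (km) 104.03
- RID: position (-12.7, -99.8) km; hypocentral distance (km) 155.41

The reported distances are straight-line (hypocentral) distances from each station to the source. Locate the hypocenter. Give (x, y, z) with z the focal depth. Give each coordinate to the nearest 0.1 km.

x ≈ 83.3 km, y ≈ 17.3 km, depth ≈ 35.0 km

Each station gives a sphere (x−x_i)² + (y−y_i)² + z² = d_i² (stations at z=0).
Subtracting the YBH sphere from NEW and DUG: z² cancels, leaving linear equations in x and y:
-241.2 x − 217.2 y = -23849.31
-2.8 x − 363.4 y = -6520.95
Solving: x ≈ 83.297, y ≈ 17.302 km (keep extra digits for the depth step; rounded: 83.3, 17.3).
Then from the YBH sphere: z² = 94.51² − (x − 64.7)² − (y − 103.1)² with x = 83.297, y = 17.302, so z ≈ 35.000 ≈ 35.0 km.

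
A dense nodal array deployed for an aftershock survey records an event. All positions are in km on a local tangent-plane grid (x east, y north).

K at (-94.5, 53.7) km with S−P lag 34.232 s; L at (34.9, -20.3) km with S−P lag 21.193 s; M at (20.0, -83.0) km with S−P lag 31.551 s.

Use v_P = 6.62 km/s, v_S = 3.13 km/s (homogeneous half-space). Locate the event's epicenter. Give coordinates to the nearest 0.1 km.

x ≈ 106.6 km, y ≈ 83.1 km

Distance from S−P lag: d = Δt · v_P v_S / (v_P − v_S) = Δt · (6.62·3.13)/(6.62−3.13) ≈ 5.9371·Δt.
So d_K = 203.24, d_L = 125.83, d_M = 187.32 km.
Circle about each station: (x + 94.5)² + (y − 53.7)² = 203.24²; (x − 34.9)² + (y + 20.3)² = 125.83²; (x − 20.0)² + (y + 83.0)² = 187.32².
Subtracting the K equation from the L and M equations removes the quadratic terms:
258.8 x − 148.0 y = 15289.47
229.0 x − 273.4 y = 1692.78
Solving the 2×2 system: x ≈ 106.6, y ≈ 83.1 km.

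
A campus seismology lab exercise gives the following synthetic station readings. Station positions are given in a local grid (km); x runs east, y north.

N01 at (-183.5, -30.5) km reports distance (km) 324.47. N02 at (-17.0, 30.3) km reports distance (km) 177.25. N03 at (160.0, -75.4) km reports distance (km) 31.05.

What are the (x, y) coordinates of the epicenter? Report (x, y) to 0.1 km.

x ≈ 140.3 km, y ≈ -51.4 km

Circle about each station: (x + 183.5)² + (y + 30.5)² = 324.47²; (x + 17.0)² + (y − 30.3)² = 177.25²; (x − 160.0)² + (y + 75.4)² = 31.05².
Subtracting pairs of circle equations eliminates x²+y² and gives linear equations (the radical axes):
333.0 x + 121.6 y = 40467.81
687.0 x − 89.8 y = 100999.34
Solving the 2×2 system: x ≈ 140.3, y ≈ -51.4 km.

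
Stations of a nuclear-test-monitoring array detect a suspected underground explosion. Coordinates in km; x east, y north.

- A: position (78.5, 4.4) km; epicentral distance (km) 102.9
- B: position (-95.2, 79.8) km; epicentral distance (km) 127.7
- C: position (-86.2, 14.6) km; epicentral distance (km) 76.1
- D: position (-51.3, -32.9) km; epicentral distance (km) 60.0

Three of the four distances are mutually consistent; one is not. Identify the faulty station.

Solve using three stations at a time. Using A, B, C (subtract circle equations pairwise → linear system) gives (x, y) ≈ (-20.5, -23.8).
Distances from that point to each station vs reported:
  A: calculated 102.9 vs reported 102.9 → residual 0.0 km
  B: calculated 127.7 vs reported 127.7 → residual 0.0 km
  C: calculated 76.1 vs reported 76.1 → residual 0.0 km
  D: calculated 32.2 vs reported 60.0 → residual 27.8 km
A, B, C are mutually consistent (residuals ≈ 0); D is off by 27.8 km.

D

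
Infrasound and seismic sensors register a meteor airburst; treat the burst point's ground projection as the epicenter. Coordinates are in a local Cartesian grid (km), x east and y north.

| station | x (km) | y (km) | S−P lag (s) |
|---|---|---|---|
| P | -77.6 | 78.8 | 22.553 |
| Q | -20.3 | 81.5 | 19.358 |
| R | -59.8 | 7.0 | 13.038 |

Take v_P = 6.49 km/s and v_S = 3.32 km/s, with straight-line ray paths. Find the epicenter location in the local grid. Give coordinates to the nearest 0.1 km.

x ≈ 11.0 km, y ≈ -46.3 km

Distance from S−P lag: d = Δt · v_P v_S / (v_P − v_S) = Δt · (6.49·3.32)/(6.49−3.32) ≈ 6.7971·Δt.
So d_P = 153.29, d_Q = 131.58, d_R = 88.62 km.
Circle about each station: (x + 77.6)² + (y − 78.8)² = 153.29²; (x + 20.3)² + (y − 81.5)² = 131.58²; (x + 59.8)² + (y − 7.0)² = 88.62².
Subtracting pairs of circle equations eliminates x²+y² and gives linear equations (the radical axes):
114.6 x + 5.4 y = 1007.67
35.6 x − 143.6 y = 7038.16
Solving the 2×2 system: x ≈ 11.0, y ≈ -46.3 km.
Check against P (with the unrounded x, y): √((x + 77.6)²+(y − 78.8)²) = 153.28 ≈ 153.29 km. ✓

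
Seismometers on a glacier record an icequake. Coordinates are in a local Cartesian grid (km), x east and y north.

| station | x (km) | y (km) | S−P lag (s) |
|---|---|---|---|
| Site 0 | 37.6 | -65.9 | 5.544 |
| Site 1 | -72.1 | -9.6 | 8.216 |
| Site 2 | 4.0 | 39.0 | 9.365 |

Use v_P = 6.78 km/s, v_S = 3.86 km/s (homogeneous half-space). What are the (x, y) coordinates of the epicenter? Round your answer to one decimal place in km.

Distance from S−P lag: d = Δt · v_P v_S / (v_P − v_S) = Δt · (6.78·3.86)/(6.78−3.86) ≈ 8.9626·Δt.
So d_Site 0 = 49.69, d_Site 1 = 73.64, d_Site 2 = 83.93 km.
Circle about each station: (x − 37.6)² + (y + 65.9)² = 49.69²; (x + 72.1)² + (y + 9.6)² = 73.64²; (x − 4.0)² + (y − 39.0)² = 83.93².
Subtracting the Site 0 equation from the Site 1 and Site 2 equations removes the quadratic terms:
-219.4 x + 112.6 y = -3419.75
-67.2 x + 209.8 y = -8794.72
Solving the 2×2 system: x ≈ -7.1, y ≈ -44.2 km.
Check against Site 0 (with the unrounded x, y): √((x − 37.6)²+(y + 65.9)²) = 49.69 ≈ 49.69 km. ✓

(-7.1, -44.2)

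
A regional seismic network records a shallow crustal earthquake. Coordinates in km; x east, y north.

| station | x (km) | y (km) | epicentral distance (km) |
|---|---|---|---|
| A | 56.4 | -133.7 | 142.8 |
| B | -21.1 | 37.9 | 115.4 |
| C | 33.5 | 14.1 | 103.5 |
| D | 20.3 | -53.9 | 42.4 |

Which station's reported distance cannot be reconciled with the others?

Solve using three stations at a time. Using B, C, D (subtract circle equations pairwise → linear system) gives (x, y) ≈ (-15.0, -77.3).
Distances from that point to each station vs reported:
  A: calculated 91.0 vs reported 142.8 → residual 51.8 km
  B: calculated 115.4 vs reported 115.4 → residual 0.0 km
  C: calculated 103.5 vs reported 103.5 → residual 0.0 km
  D: calculated 42.3 vs reported 42.4 → residual 0.1 km
B, C, D are mutually consistent (residuals ≈ 0); A is off by 51.8 km.

A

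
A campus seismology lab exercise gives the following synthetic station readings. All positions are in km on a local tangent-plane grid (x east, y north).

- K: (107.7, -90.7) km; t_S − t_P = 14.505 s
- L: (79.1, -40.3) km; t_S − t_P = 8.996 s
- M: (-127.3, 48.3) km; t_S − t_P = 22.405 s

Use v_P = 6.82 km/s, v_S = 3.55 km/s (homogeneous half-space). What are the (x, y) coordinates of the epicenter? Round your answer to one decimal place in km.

Distance from S−P lag: d = Δt · v_P v_S / (v_P − v_S) = Δt · (6.82·3.55)/(6.82−3.55) ≈ 7.4040·Δt.
So d_K = 107.39, d_L = 66.61, d_M = 165.89 km.
Circle about each station: (x − 107.7)² + (y + 90.7)² = 107.39²; (x − 79.1)² + (y + 40.3)² = 66.61²; (x + 127.3)² + (y − 48.3)² = 165.89².
Subtracting the K equation from the L and M equations removes the quadratic terms:
-57.2 x + 100.8 y = -4849.16
-470.0 x + 278.0 y = -17274.48
Solving the 2×2 system: x ≈ 12.5, y ≈ -41.0 km.

(12.5, -41.0)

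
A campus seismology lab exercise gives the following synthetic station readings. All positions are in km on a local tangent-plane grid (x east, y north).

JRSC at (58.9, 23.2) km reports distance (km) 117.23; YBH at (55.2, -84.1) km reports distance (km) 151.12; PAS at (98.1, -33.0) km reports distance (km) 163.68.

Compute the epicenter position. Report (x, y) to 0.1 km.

Circle about each station: (x − 58.9)² + (y − 23.2)² = 117.23²; (x − 55.2)² + (y + 84.1)² = 151.12²; (x − 98.1)² + (y + 33.0)² = 163.68².
Subtracting the JRSC equation from the YBH and PAS equations removes the quadratic terms:
-7.4 x − 214.6 y = -2981.98
78.4 x − 112.4 y = -6343.11
Solving the 2×2 system: x ≈ -58.1, y ≈ 15.9 km.
Check against JRSC (with the unrounded x, y): √((x − 58.9)²+(y − 23.2)²) = 117.24 ≈ 117.23 km. ✓

x ≈ -58.1 km, y ≈ 15.9 km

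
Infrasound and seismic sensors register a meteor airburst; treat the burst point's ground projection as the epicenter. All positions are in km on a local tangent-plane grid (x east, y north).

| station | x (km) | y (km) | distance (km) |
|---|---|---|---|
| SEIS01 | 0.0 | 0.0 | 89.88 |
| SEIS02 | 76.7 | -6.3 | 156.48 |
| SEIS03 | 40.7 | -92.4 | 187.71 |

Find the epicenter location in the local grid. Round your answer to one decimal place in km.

x ≈ -63.1 km, y ≈ 64.0 km

Circle about each station: x² + y² = 89.88²; (x − 76.7)² + (y + 6.3)² = 156.48²; (x − 40.7)² + (y + 92.4)² = 187.71².
Subtracting the SEIS01 equation from the SEIS02 and SEIS03 equations removes the quadratic terms:
153.4 x − 12.6 y = -10485.00
81.4 x − 184.8 y = -16962.38
Solving the 2×2 system: x ≈ -63.1, y ≈ 64.0 km.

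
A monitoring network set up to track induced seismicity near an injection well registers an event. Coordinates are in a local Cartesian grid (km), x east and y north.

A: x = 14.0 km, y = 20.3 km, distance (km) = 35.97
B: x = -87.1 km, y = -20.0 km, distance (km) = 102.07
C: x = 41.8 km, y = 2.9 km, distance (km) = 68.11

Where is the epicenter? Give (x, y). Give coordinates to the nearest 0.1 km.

(-10.1, 47.0)

Circle about each station: (x − 14.0)² + (y − 20.3)² = 35.97²; (x + 87.1)² + (y + 20.0)² = 102.07²; (x − 41.8)² + (y − 2.9)² = 68.11².
Subtracting the A equation from the B and C equations removes the quadratic terms:
-202.2 x − 80.6 y = -1746.12
55.6 x − 34.8 y = -2197.57
Solving the 2×2 system: x ≈ -10.1, y ≈ 47.0 km.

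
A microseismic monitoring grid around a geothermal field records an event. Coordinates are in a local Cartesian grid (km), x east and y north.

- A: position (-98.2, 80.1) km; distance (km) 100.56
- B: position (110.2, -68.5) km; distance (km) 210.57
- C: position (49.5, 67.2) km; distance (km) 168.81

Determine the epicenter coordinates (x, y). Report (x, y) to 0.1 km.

(-94.8, -20.4)

Circle about each station: (x + 98.2)² + (y − 80.1)² = 100.56²; (x − 110.2)² + (y + 68.5)² = 210.57²; (x − 49.5)² + (y − 67.2)² = 168.81².
Subtracting the A equation from the B and C equations removes the quadratic terms:
416.8 x − 297.2 y = -33450.37
295.4 x − 25.8 y = -27477.66
Solving the 2×2 system: x ≈ -94.8, y ≈ -20.4 km.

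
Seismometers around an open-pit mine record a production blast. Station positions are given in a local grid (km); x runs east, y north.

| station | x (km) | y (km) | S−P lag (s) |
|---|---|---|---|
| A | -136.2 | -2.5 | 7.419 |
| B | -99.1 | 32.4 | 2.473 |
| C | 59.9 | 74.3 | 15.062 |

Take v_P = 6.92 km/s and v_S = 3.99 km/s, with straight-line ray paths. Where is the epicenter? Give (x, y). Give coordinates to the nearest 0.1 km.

Distance from S−P lag: d = Δt · v_P v_S / (v_P − v_S) = Δt · (6.92·3.99)/(6.92−3.99) ≈ 9.4235·Δt.
So d_A = 69.91, d_B = 23.30, d_C = 141.94 km.
Circle about each station: (x + 136.2)² + (y + 2.5)² = 69.91²; (x + 99.1)² + (y − 32.4)² = 23.30²; (x − 59.9)² + (y − 74.3)² = 141.94².
Subtracting pairs of circle equations eliminates x²+y² and gives linear equations (the radical axes):
74.2 x + 69.8 y = -3341.60
392.2 x + 153.6 y = -24707.75
Solving the 2×2 system: x ≈ -75.8, y ≈ 32.7 km.

(-75.8, 32.7)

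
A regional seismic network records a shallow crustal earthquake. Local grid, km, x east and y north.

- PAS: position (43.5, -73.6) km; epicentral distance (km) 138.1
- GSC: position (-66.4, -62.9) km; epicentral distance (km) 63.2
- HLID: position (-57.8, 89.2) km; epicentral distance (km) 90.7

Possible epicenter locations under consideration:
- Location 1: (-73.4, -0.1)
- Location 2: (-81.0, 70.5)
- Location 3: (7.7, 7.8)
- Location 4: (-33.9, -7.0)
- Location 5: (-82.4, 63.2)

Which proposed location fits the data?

Location 1

For each candidate, compare |candidate − station| to the reported distance:
Location 1: residuals PAS 0.0, GSC 0.0, HLID 0.0 → max 0.0 km
Location 2: residuals PAS 52.3, GSC 71.0, HLID 60.9 → max 71.0 km
Location 3: residuals PAS 49.2, GSC 39.2, HLID 13.8 → max 49.2 km
Location 4: residuals PAS 36.0, GSC 1.5, HLID 8.4 → max 36.0 km
Location 5: residuals PAS 47.8, GSC 63.9, HLID 54.9 → max 63.9 km
Only Location 1 has all residuals ≈ 0.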